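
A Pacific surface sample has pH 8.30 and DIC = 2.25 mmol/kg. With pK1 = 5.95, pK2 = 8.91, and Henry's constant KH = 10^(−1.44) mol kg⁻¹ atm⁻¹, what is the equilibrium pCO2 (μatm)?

α₀ = 1 / (1 + K1/[H⁺] + K1K2/[H⁺]²) = 1 / (1 + 10^+2.35 + 10^+1.74)
   = 1 / (1 + 223.87 + 54.954) = 1/279.83 = 0.003574
[CO2*] = α₀ × DIC = 0.003574 × 2.25 = 0.008041 mmol/kg = 8.041 μmol/kg
pCO2 = [CO2*]/KH = 8.041×10^-6 / 3.631×10^-2 = 221 μatm

pCO2 = 221 μatm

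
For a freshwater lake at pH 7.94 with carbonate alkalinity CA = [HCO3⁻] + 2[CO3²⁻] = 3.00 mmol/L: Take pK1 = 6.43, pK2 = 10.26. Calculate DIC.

DIC = 3.08 mmol/L

CA = [HCO3⁻] + 2[CO3²⁻] = (α₁ + 2α₂)·DIC
At pH 7.94: [H⁺]/K1 = 10^-1.51 = 0.030903, K2/[H⁺] = 10^-2.32 = 0.0047863
α₁ = 1/(1 + 0.030903 + 0.0047863) = 1/1.0357 = 0.9655; α₂ = α₁·K2/[H⁺] = 0.004621
α₁ + 2α₂ = 0.9748
DIC = CA / (α₁ + 2α₂) = 3.00 / 0.9748 = 3.08 mmol/L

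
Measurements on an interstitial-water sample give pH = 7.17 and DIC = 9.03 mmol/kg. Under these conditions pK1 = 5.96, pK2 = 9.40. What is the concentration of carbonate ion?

[CO3²⁻] = 0.0498 mmol/kg

α₂ = 1 / (1 + [H⁺]/K2 + [H⁺]²/(K1K2)) = 1 / (1 + 10^+2.23 + 10^+1.02)
   = 1 / (1 + 169.82 + 10.471) = 1/181.30 = 0.005516
[CO3²⁻] = α₂ × DIC = 0.005516 × 9.03 = 0.0498 mmol/kg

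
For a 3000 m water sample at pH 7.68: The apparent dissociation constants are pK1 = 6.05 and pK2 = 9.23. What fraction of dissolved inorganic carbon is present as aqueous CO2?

α₀ = 1 / (1 + K1/[H⁺] + K1K2/[H⁺]²) = 1 / (1 + 10^+1.63 + 10^+0.08)
   = 1 / (1 + 42.658 + 1.2023) = 1/44.860 = 0.02229

α₀ = 0.0223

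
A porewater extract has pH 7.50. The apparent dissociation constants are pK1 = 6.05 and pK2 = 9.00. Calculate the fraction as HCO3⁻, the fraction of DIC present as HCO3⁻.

α₁ = 0.937

α₁ = 1 / (1 + [H⁺]/K1 + K2/[H⁺]) = 1 / (1 + 10^-1.45 + 10^-1.50)
   = 1 / (1 + 0.035481 + 0.031623) = 1/1.0671 = 0.9371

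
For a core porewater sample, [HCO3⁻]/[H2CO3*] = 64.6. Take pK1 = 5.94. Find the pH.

From K1 = [H⁺][HCO3⁻]/[H2CO3*]:  pH = pK1 + log₁₀([HCO3⁻]/[H2CO3*])
log₁₀(64.6) = +1.810
pH = 5.94 + (+1.810) = 7.75

pH = 7.75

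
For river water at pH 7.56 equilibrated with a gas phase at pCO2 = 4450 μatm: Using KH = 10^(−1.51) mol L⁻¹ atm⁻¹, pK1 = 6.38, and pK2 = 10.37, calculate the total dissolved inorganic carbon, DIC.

DIC = 2.22 mmol/L

[CO2*] = KH · pCO2 = 10^(−1.51) × 4450×10^-6 = 1.375×10^-4 mol/L
α₀ = 1/(1 + K1/[H⁺] + K1K2/[H⁺]²) = 1/(1 + 10^+1.18 + 10^-1.63) = 0.06188
DIC = [CO2*]/α₀ = 1.375×10^-4 / 0.06188 = 2.22 mmol/L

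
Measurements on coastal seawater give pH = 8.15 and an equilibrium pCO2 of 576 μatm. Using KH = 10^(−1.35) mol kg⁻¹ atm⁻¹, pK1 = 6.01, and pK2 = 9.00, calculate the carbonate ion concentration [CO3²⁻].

[CO3²⁻] = 0.502 mmol/kg

[CO2*] = KH · pCO2 = 10^(−1.35) × 576×10^-6 = 2.573×10^-5 mol/kg
α₀ = 1/(1 + K1/[H⁺] + K1K2/[H⁺]²) = 1/(1 + 10^+2.14 + 10^+1.29) = 0.006308
DIC = [CO2*]/α₀ = 2.573×10^-5 / 0.006308 = 4.079 mmol/kg
[CO3²⁻] = α₂·DIC; α₂ = 0.1230, so [CO3²⁻] = 0.1230 × 4.079 = 0.502 mmol/kg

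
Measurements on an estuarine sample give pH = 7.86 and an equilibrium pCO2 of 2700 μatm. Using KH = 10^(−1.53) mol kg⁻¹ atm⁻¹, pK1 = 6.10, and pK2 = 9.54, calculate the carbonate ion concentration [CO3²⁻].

[CO2*] = KH · pCO2 = 10^(−1.53) × 2700×10^-6 = 7.968×10^-5 mol/kg
α₀ = 1/(1 + K1/[H⁺] + K1K2/[H⁺]²) = 1/(1 + 10^+1.76 + 10^+0.08) = 0.01674
DIC = [CO2*]/α₀ = 7.968×10^-5 / 0.01674 = 4.761 mmol/kg
[CO3²⁻] = α₂·DIC; α₂ = 0.02012, so [CO3²⁻] = 0.02012 × 4.761 = 0.0958 mmol/kg

[CO3²⁻] = 0.0958 mmol/kg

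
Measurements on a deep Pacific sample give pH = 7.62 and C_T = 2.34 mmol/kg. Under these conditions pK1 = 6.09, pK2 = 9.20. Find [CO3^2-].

α₂ = 1 / (1 + [H⁺]/K2 + [H⁺]²/(K1K2)) = 1 / (1 + 10^+1.58 + 10^+0.05)
   = 1 / (1 + 38.019 + 1.1220) = 1/40.141 = 0.02491
[CO3²⁻] = α₂ × DIC = 0.02491 × 2.34 = 0.0583 mmol/kg

[CO3²⁻] = 0.0583 mmol/kg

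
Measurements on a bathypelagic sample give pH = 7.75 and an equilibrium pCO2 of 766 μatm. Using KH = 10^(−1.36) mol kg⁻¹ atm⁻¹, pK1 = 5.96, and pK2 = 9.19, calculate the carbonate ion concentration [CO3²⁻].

[CO2*] = KH · pCO2 = 10^(−1.36) × 766×10^-6 = 3.344×10^-5 mol/kg
α₀ = 1/(1 + K1/[H⁺] + K1K2/[H⁺]²) = 1/(1 + 10^+1.79 + 10^+0.35) = 0.01541
DIC = [CO2*]/α₀ = 3.344×10^-5 / 0.01541 = 2.170 mmol/kg
[CO3²⁻] = α₂·DIC; α₂ = 0.03450, so [CO3²⁻] = 0.03450 × 2.170 = 0.0749 mmol/kg

[CO3²⁻] = 0.0749 mmol/kg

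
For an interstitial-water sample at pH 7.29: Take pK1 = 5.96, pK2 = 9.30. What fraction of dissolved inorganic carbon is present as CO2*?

α₀ = 1 / (1 + K1/[H⁺] + K1K2/[H⁺]²) = 1 / (1 + 10^+1.33 + 10^-0.68)
   = 1 / (1 + 21.380 + 0.20893) = 1/22.589 = 0.04427

α₀ = 0.0443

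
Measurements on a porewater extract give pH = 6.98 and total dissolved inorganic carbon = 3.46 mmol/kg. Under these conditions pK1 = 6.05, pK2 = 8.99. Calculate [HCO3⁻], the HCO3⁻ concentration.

[HCO3⁻] = 3.07 mmol/kg

α₁ = 1 / (1 + [H⁺]/K1 + K2/[H⁺]) = 1 / (1 + 10^-0.93 + 10^-2.01)
   = 1 / (1 + 0.11749 + 0.0097724) = 1/1.1273 = 0.8871
[HCO3⁻] = α₁ × DIC = 0.8871 × 3.46 = 3.07 mmol/kg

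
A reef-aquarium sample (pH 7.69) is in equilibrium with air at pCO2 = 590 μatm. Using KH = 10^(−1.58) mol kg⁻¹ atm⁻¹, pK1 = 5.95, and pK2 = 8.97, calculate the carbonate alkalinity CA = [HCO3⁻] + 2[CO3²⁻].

CA = 0.942 mmol/kg

[CO2*] = KH · pCO2 = 10^(−1.58) × 590×10^-6 = 1.552×10^-5 mol/kg
α₀ = 1/(1 + K1/[H⁺] + K1K2/[H⁺]²) = 1/(1 + 10^+1.74 + 10^+0.46) = 0.01700
DIC = [CO2*]/α₀ = 1.552×10^-5 / 0.01700 = 0.9131 mmol/kg
CA = (α₁ + 2α₂)·DIC = (0.9340 + 2×0.04902) × 0.9131 = 0.942 mmol/kg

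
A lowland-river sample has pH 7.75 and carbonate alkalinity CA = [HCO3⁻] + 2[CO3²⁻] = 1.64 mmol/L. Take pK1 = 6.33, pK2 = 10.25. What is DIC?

DIC = 1.70 mmol/L

CA = [HCO3⁻] + 2[CO3²⁻] = (α₁ + 2α₂)·DIC
At pH 7.75: [H⁺]/K1 = 10^-1.42 = 0.038019, K2/[H⁺] = 10^-2.50 = 0.0031623
α₁ = 1/(1 + 0.038019 + 0.0031623) = 1/1.0412 = 0.9604; α₂ = α₁·K2/[H⁺] = 0.003037
α₁ + 2α₂ = 0.9665
DIC = CA / (α₁ + 2α₂) = 1.64 / 0.9665 = 1.70 mmol/L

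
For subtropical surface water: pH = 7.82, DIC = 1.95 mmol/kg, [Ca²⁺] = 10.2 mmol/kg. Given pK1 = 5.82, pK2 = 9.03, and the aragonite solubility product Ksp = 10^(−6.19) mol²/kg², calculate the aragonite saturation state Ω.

Ω = 1.77

α₂ = 1 / (1 + [H⁺]/K2 + [H⁺]²/(K1K2)) = 1 / (1 + 10^+1.21 + 10^-0.79)
   = 1 / (1 + 16.218 + 0.16218) = 1/17.380 = 0.05754
[CO3²⁻] = α₂ × DIC = 0.05754 × 1.95 = 0.1122 mmol/kg
Ksp = 10^(−6.19) = 6.457×10^-7
Ω = [Ca²⁺][CO3²⁻]/Ksp = (10.2×10^-3)(1.122×10^-4) / 6.457×10^-7 = 1.77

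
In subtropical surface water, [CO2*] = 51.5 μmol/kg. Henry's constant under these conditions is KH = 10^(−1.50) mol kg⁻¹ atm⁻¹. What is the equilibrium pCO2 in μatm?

KH = 10^(−1.50) = 3.162×10^-2 mol kg⁻¹ atm⁻¹
pCO2 = [CO2*]/KH = 51.5×10^-6 / 3.162×10^-2 = 1.63×10^-3 atm = 1630 μatm

pCO2 = 1630 μatm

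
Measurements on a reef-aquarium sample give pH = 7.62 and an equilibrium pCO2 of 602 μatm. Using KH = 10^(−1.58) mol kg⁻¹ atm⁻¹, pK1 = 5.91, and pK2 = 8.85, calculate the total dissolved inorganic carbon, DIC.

DIC = 0.876 mmol/kg

[CO2*] = KH · pCO2 = 10^(−1.58) × 602×10^-6 = 1.583×10^-5 mol/kg
α₀ = 1/(1 + K1/[H⁺] + K1K2/[H⁺]²) = 1/(1 + 10^+1.71 + 10^+0.48) = 0.01808
DIC = [CO2*]/α₀ = 1.583×10^-5 / 0.01808 = 0.876 mmol/kg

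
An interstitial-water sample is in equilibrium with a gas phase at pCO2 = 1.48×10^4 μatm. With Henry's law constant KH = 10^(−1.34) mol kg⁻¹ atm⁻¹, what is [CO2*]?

[CO2*] = 676 μmol/kg

KH = 10^(−1.34) = 4.571×10^-2 mol kg⁻¹ atm⁻¹
[CO2*] = KH · pCO2 = 4.571×10^-2 × 1.48×10^4×10^-6 atm = 6.76×10^-4 mol/kg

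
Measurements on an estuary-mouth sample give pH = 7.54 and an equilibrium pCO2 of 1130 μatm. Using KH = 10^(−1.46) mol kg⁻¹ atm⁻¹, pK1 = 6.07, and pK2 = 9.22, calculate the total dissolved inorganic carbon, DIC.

[CO2*] = KH · pCO2 = 10^(−1.46) × 1130×10^-6 = 3.918×10^-5 mol/kg
α₀ = 1/(1 + K1/[H⁺] + K1K2/[H⁺]²) = 1/(1 + 10^+1.47 + 10^-0.21) = 0.03212
DIC = [CO2*]/α₀ = 3.918×10^-5 / 0.03212 = 1.22 mmol/kg

DIC = 1.22 mmol/kg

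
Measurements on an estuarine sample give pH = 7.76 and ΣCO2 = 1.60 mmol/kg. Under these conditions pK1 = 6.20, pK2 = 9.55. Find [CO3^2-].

α₂ = 1 / (1 + [H⁺]/K2 + [H⁺]²/(K1K2)) = 1 / (1 + 10^+1.79 + 10^+0.23)
   = 1 / (1 + 61.660 + 1.6982) = 1/64.358 = 0.01554
[CO3²⁻] = α₂ × DIC = 0.01554 × 1.60 = 0.0249 mmol/kg

[CO3²⁻] = 0.0249 mmol/kg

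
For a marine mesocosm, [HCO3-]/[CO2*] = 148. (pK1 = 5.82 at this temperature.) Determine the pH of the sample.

From K1 = [H⁺][HCO3-]/[CO2*]:  pH = pK1 + log₁₀([HCO3-]/[CO2*])
log₁₀(148) = +2.170
pH = 5.82 + (+2.170) = 7.99

pH = 7.99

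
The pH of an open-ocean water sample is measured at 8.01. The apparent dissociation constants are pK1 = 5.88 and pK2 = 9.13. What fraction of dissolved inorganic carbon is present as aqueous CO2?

α₀ = 0.00684

α₀ = 1 / (1 + K1/[H⁺] + K1K2/[H⁺]²) = 1 / (1 + 10^+2.13 + 10^+1.01)
   = 1 / (1 + 134.90 + 10.233) = 1/146.13 = 0.006843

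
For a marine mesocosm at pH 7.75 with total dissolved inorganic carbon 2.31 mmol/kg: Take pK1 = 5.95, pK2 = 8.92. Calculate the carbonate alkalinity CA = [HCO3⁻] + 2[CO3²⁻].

CA = 2.42 mmol/kg

CA = [HCO3⁻] + 2[CO3²⁻] = (α₁ + 2α₂)·DIC
At pH 7.75: [H⁺]/K1 = 10^-1.80 = 0.015849, K2/[H⁺] = 10^-1.17 = 0.067608
α₁ = 1/(1 + 0.015849 + 0.067608) = 1/1.0835 = 0.9230; α₂ = α₁·K2/[H⁺] = 0.06240
α₁ + 2α₂ = 1.0478
CA = 1.0478 × 2.31 = 2.42 mmol/kg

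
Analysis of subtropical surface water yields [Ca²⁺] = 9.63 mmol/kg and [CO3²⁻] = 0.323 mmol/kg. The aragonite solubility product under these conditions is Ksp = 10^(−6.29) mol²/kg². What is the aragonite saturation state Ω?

Ksp = 10^(−6.29) = 5.129×10^-7
Ω = [Ca²⁺][CO3²⁻]/Ksp = (9.63×10^-3)(0.323×10^-3) / 5.129×10^-7 = 6.06

Ω = 6.06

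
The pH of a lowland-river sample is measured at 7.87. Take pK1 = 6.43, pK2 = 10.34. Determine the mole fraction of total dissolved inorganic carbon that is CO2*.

α₀ = 0.0349

α₀ = 1 / (1 + K1/[H⁺] + K1K2/[H⁺]²) = 1 / (1 + 10^+1.44 + 10^-1.03)
   = 1 / (1 + 27.542 + 0.093325) = 1/28.636 = 0.03492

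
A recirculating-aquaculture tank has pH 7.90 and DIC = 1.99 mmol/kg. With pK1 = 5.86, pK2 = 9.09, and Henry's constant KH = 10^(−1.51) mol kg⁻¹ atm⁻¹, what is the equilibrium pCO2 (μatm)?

α₀ = 1 / (1 + K1/[H⁺] + K1K2/[H⁺]²) = 1 / (1 + 10^+2.04 + 10^+0.85)
   = 1 / (1 + 109.65 + 7.0795) = 1/117.73 = 0.008494
[CO2*] = α₀ × DIC = 0.008494 × 1.99 = 0.01690 mmol/kg = 16.90 μmol/kg
pCO2 = [CO2*]/KH = 1.690×10^-5 / 3.090×10^-2 = 547 μatm

pCO2 = 547 μatm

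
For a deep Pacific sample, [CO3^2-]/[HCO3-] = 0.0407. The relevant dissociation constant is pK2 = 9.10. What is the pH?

From K2 = [H⁺][CO3^2-]/[HCO3-]:  pH = pK2 + log₁₀([CO3^2-]/[HCO3-])
log₁₀(0.0407) = -1.390
pH = 9.10 + (-1.390) = 7.71

pH = 7.71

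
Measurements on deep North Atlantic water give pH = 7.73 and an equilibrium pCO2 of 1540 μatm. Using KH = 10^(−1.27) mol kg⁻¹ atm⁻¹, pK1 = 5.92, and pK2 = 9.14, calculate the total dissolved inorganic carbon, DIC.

DIC = 5.63 mmol/kg

[CO2*] = KH · pCO2 = 10^(−1.27) × 1540×10^-6 = 8.270×10^-5 mol/kg
α₀ = 1/(1 + K1/[H⁺] + K1K2/[H⁺]²) = 1/(1 + 10^+1.81 + 10^+0.40) = 0.01469
DIC = [CO2*]/α₀ = 8.270×10^-5 / 0.01469 = 5.63 mmol/kg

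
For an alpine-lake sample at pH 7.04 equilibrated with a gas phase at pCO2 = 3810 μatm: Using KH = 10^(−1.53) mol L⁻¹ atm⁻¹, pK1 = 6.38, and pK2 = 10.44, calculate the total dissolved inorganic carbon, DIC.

[CO2*] = KH · pCO2 = 10^(−1.53) × 3810×10^-6 = 1.124×10^-4 mol/L
α₀ = 1/(1 + K1/[H⁺] + K1K2/[H⁺]²) = 1/(1 + 10^+0.66 + 10^-2.74) = 0.1794
DIC = [CO2*]/α₀ = 1.124×10^-4 / 0.1794 = 0.627 mmol/L

DIC = 0.627 mmol/L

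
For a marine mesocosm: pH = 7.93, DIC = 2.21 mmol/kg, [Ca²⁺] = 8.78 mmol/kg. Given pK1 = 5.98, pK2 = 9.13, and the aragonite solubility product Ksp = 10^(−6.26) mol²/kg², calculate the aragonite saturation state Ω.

Ω = 2.07

α₂ = 1 / (1 + [H⁺]/K2 + [H⁺]²/(K1K2)) = 1 / (1 + 10^+1.20 + 10^-0.75)
   = 1 / (1 + 15.849 + 0.17783) = 1/17.027 = 0.05873
[CO3²⁻] = α₂ × DIC = 0.05873 × 2.21 = 0.1298 mmol/kg
Ksp = 10^(−6.26) = 5.495×10^-7
Ω = [Ca²⁺][CO3²⁻]/Ksp = (8.78×10^-3)(1.298×10^-4) / 5.495×10^-7 = 2.07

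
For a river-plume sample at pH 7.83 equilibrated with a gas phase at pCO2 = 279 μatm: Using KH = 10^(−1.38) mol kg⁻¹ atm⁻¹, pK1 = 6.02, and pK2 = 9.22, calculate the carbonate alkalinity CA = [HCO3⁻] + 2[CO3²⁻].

[CO2*] = KH · pCO2 = 10^(−1.38) × 279×10^-6 = 1.163×10^-5 mol/kg
α₀ = 1/(1 + K1/[H⁺] + K1K2/[H⁺]²) = 1/(1 + 10^+1.81 + 10^+0.42) = 0.01466
DIC = [CO2*]/α₀ = 1.163×10^-5 / 0.01466 = 0.7932 mmol/kg
CA = (α₁ + 2α₂)·DIC = (0.9468 + 2×0.03857) × 0.7932 = 0.812 mmol/kg

CA = 0.812 mmol/kg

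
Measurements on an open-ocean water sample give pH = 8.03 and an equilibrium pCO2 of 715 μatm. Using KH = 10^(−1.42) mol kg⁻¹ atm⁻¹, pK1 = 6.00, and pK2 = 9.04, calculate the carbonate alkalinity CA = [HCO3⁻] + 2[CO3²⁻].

[CO2*] = KH · pCO2 = 10^(−1.42) × 715×10^-6 = 2.718×10^-5 mol/kg
α₀ = 1/(1 + K1/[H⁺] + K1K2/[H⁺]²) = 1/(1 + 10^+2.03 + 10^+1.02) = 0.008430
DIC = [CO2*]/α₀ = 2.718×10^-5 / 0.008430 = 3.225 mmol/kg
CA = (α₁ + 2α₂)·DIC = (0.9033 + 2×0.08827) × 3.225 = 3.48 mmol/kg

CA = 3.48 mmol/kg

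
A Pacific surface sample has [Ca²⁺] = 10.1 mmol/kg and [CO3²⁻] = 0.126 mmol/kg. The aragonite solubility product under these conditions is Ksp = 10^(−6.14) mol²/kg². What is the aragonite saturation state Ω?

Ksp = 10^(−6.14) = 7.244×10^-7
Ω = [Ca²⁺][CO3²⁻]/Ksp = (10.1×10^-3)(0.126×10^-3) / 7.244×10^-7 = 1.76

Ω = 1.76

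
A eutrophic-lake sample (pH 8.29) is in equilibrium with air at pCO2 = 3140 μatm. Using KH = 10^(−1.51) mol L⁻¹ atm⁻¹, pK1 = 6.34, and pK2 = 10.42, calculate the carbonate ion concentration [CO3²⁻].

[CO2*] = KH · pCO2 = 10^(−1.51) × 3140×10^-6 = 9.704×10^-5 mol/L
α₀ = 1/(1 + K1/[H⁺] + K1K2/[H⁺]²) = 1/(1 + 10^+1.95 + 10^-0.18) = 0.01101
DIC = [CO2*]/α₀ = 9.704×10^-5 / 0.01101 = 8.809 mmol/L
[CO3²⁻] = α₂·DIC; α₂ = 0.007277, so [CO3²⁻] = 0.007277 × 8.809 = 0.0641 mmol/L

[CO3²⁻] = 0.0641 mmol/L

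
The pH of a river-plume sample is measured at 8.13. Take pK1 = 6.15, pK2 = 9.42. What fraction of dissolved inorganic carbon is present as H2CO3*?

α₀ = 0.00986

α₀ = 1 / (1 + K1/[H⁺] + K1K2/[H⁺]²) = 1 / (1 + 10^+1.98 + 10^+0.69)
   = 1 / (1 + 95.499 + 4.8978) = 1/101.40 = 0.009862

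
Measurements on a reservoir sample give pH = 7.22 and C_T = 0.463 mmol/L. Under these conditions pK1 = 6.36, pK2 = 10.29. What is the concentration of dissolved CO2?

[CO2*] = 0.0561 mmol/L

α₀ = 1 / (1 + K1/[H⁺] + K1K2/[H⁺]²) = 1 / (1 + 10^+0.86 + 10^-2.21)
   = 1 / (1 + 7.2444 + 0.0061660) = 1/8.2505 = 0.1212
[CO2*] = α₀ × DIC = 0.1212 × 0.463 = 0.0561 mmol/L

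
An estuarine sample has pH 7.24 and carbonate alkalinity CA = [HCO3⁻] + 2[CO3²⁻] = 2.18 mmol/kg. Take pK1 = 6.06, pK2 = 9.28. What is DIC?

CA = [HCO3⁻] + 2[CO3²⁻] = (α₁ + 2α₂)·DIC
At pH 7.24: [H⁺]/K1 = 10^-1.18 = 0.066069, K2/[H⁺] = 10^-2.04 = 0.0091201
α₁ = 1/(1 + 0.066069 + 0.0091201) = 1/1.0752 = 0.9301; α₂ = α₁·K2/[H⁺] = 0.008482
α₁ + 2α₂ = 0.9470
DIC = CA / (α₁ + 2α₂) = 2.18 / 0.9470 = 2.30 mmol/kg

DIC = 2.30 mmol/kg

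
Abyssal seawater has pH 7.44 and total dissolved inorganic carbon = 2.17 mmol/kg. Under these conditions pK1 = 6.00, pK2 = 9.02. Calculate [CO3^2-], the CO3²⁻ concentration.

[CO3²⁻] = 0.0537 mmol/kg

α₂ = 1 / (1 + [H⁺]/K2 + [H⁺]²/(K1K2)) = 1 / (1 + 10^+1.58 + 10^+0.14)
   = 1 / (1 + 38.019 + 1.3804) = 1/40.399 = 0.02475
[CO3²⁻] = α₂ × DIC = 0.02475 × 2.17 = 0.0537 mmol/kg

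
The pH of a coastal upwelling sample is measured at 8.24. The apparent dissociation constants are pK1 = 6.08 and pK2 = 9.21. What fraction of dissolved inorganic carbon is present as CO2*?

α₀ = 1 / (1 + K1/[H⁺] + K1K2/[H⁺]²) = 1 / (1 + 10^+2.16 + 10^+1.19)
   = 1 / (1 + 144.54 + 15.488) = 1/161.03 = 0.006210

α₀ = 0.00621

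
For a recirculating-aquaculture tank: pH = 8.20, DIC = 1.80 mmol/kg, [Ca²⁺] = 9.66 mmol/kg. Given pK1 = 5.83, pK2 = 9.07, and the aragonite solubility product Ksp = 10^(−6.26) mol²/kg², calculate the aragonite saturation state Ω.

α₂ = 1 / (1 + [H⁺]/K2 + [H⁺]²/(K1K2)) = 1 / (1 + 10^+0.87 + 10^-1.50)
   = 1 / (1 + 7.4131 + 0.031623) = 1/8.4447 = 0.1184
[CO3²⁻] = α₂ × DIC = 0.1184 × 1.80 = 0.2132 mmol/kg
Ksp = 10^(−6.26) = 5.495×10^-7
Ω = [Ca²⁺][CO3²⁻]/Ksp = (9.66×10^-3)(2.132×10^-4) / 5.495×10^-7 = 3.75

Ω = 3.75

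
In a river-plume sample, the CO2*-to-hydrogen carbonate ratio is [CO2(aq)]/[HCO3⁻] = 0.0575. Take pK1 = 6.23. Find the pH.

From K1 = [H⁺][HCO3⁻]/[CO2(aq)]:  pH = pK1 − log₁₀([CO2(aq)]/[HCO3⁻])
log₁₀(0.0575) = -1.240
pH = 6.23 − (-1.240) = 7.47

pH = 7.47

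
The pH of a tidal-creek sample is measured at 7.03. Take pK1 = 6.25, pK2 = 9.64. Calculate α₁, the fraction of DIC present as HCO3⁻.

α₁ = 0.856

α₁ = 1 / (1 + [H⁺]/K1 + K2/[H⁺]) = 1 / (1 + 10^-0.78 + 10^-2.61)
   = 1 / (1 + 0.16596 + 0.0024547) = 1/1.1684 = 0.8559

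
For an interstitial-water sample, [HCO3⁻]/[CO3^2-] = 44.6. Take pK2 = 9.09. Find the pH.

pH = 7.44

From K2 = [H⁺][CO3^2-]/[HCO3⁻]:  pH = pK2 − log₁₀([HCO3⁻]/[CO3^2-])
log₁₀(44.6) = +1.649
pH = 9.09 − (+1.649) = 7.44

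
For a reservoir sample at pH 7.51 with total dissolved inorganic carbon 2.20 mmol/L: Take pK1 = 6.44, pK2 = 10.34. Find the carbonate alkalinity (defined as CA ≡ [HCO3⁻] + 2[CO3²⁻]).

CA = [HCO3⁻] + 2[CO3²⁻] = (α₁ + 2α₂)·DIC
At pH 7.51: [H⁺]/K1 = 10^-1.07 = 0.085114, K2/[H⁺] = 10^-2.83 = 0.0014791
α₁ = 1/(1 + 0.085114 + 0.0014791) = 1/1.0866 = 0.9203; α₂ = α₁·K2/[H⁺] = 0.001361
α₁ + 2α₂ = 0.9230
CA = 0.9230 × 2.20 = 2.03 mmol/L

CA = 2.03 mmol/L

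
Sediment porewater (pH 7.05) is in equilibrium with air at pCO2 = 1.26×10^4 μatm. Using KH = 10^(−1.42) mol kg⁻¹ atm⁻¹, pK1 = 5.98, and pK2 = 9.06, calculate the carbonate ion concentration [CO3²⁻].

[CO2*] = KH · pCO2 = 10^(−1.42) × 1.26×10^4×10^-6 = 4.790×10^-4 mol/kg
α₀ = 1/(1 + K1/[H⁺] + K1K2/[H⁺]²) = 1/(1 + 10^+1.07 + 10^-0.94) = 0.07774
DIC = [CO2*]/α₀ = 4.790×10^-4 / 0.07774 = 6.162 mmol/kg
[CO3²⁻] = α₂·DIC; α₂ = 0.008925, so [CO3²⁻] = 0.008925 × 6.162 = 0.0550 mmol/kg

[CO3²⁻] = 0.0550 mmol/kg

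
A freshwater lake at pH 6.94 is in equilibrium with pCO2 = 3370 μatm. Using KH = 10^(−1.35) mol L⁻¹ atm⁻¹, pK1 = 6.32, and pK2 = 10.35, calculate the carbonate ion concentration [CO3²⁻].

[CO3²⁻] = 0.244 μmol/L

[CO2*] = KH · pCO2 = 10^(−1.35) × 3370×10^-6 = 1.505×10^-4 mol/L
α₀ = 1/(1 + K1/[H⁺] + K1K2/[H⁺]²) = 1/(1 + 10^+0.62 + 10^-2.79) = 0.1934
DIC = [CO2*]/α₀ = 1.505×10^-4 / 0.1934 = 0.7783 mmol/L
[CO3²⁻] = α₂·DIC; α₂ = 0.0003137, so [CO3²⁻] = 0.0003137 × 0.7783 = 0.000244 mmol/L = 0.244 μmol/L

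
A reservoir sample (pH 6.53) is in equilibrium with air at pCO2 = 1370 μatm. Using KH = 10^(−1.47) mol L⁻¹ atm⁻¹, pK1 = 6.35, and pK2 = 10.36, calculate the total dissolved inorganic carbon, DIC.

[CO2*] = KH · pCO2 = 10^(−1.47) × 1370×10^-6 = 4.642×10^-5 mol/L
α₀ = 1/(1 + K1/[H⁺] + K1K2/[H⁺]²) = 1/(1 + 10^+0.18 + 10^-3.65) = 0.3978
DIC = [CO2*]/α₀ = 4.642×10^-5 / 0.3978 = 0.117 mmol/L

DIC = 0.117 mmol/L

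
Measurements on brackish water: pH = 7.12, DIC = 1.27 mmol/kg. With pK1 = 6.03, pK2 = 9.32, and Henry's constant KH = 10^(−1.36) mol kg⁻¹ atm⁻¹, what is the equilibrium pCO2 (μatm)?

pCO2 = 2170 μatm

α₀ = 1 / (1 + K1/[H⁺] + K1K2/[H⁺]²) = 1 / (1 + 10^+1.09 + 10^-1.11)
   = 1 / (1 + 12.303 + 0.077625) = 1/13.380 = 0.07474
[CO2*] = α₀ × DIC = 0.07474 × 1.27 = 0.09492 mmol/kg
pCO2 = [CO2*]/KH = 9.492×10^-5 / 4.365×10^-2 = 2170 μatm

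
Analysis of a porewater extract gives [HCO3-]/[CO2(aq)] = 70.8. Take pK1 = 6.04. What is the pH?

pH = 7.89

From K1 = [H⁺][HCO3-]/[CO2(aq)]:  pH = pK1 + log₁₀([HCO3-]/[CO2(aq)])
log₁₀(70.8) = +1.850
pH = 6.04 + (+1.850) = 7.89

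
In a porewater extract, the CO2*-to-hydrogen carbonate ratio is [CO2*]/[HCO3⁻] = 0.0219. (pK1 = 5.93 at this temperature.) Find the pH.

pH = 7.59

From K1 = [H⁺][HCO3⁻]/[CO2*]:  pH = pK1 − log₁₀([CO2*]/[HCO3⁻])
log₁₀(0.0219) = -1.660
pH = 5.93 − (-1.660) = 7.59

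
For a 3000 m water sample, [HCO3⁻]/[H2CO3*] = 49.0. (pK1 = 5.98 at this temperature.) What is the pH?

From K1 = [H⁺][HCO3⁻]/[H2CO3*]:  pH = pK1 + log₁₀([HCO3⁻]/[H2CO3*])
log₁₀(49.0) = +1.690
pH = 5.98 + (+1.690) = 7.67

pH = 7.67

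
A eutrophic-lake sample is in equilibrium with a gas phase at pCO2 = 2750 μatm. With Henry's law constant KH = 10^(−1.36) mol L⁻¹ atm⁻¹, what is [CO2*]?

KH = 10^(−1.36) = 4.365×10^-2 mol L⁻¹ atm⁻¹
[CO2*] = KH · pCO2 = 4.365×10^-2 × 2750×10^-6 atm = 1.20×10^-4 mol/L

[CO2*] = 120 μmol/L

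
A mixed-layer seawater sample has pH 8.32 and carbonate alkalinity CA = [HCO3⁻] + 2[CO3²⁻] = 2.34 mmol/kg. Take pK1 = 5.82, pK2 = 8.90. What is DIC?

CA = [HCO3⁻] + 2[CO3²⁻] = (α₁ + 2α₂)·DIC
At pH 8.32: [H⁺]/K1 = 10^-2.50 = 0.0031623, K2/[H⁺] = 10^-0.58 = 0.26303
α₁ = 1/(1 + 0.0031623 + 0.26303) = 1/1.2662 = 0.7898; α₂ = α₁·K2/[H⁺] = 0.2077
α₁ + 2α₂ = 1.2052
DIC = CA / (α₁ + 2α₂) = 2.34 / 1.2052 = 1.94 mmol/kg

DIC = 1.94 mmol/kg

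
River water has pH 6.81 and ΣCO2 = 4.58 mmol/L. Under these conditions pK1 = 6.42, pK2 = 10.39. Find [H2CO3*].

[CO2*] = 1.33 mmol/L

α₀ = 1 / (1 + K1/[H⁺] + K1K2/[H⁺]²) = 1 / (1 + 10^+0.39 + 10^-3.19)
   = 1 / (1 + 2.4547 + 0.00064565) = 1/3.4554 = 0.2894
[CO2*] = α₀ × DIC = 0.2894 × 4.58 = 1.33 mmol/L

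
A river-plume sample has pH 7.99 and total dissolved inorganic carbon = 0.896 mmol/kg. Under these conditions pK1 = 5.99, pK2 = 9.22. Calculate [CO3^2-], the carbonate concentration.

α₂ = 1 / (1 + [H⁺]/K2 + [H⁺]²/(K1K2)) = 1 / (1 + 10^+1.23 + 10^-0.77)
   = 1 / (1 + 16.982 + 0.16982) = 1/18.152 = 0.05509
[CO3²⁻] = α₂ × DIC = 0.05509 × 0.896 = 0.0494 mmol/kg

[CO3²⁻] = 0.0494 mmol/kg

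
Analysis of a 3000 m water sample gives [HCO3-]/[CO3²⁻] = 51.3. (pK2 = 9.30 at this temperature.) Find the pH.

From K2 = [H⁺][CO3²⁻]/[HCO3-]:  pH = pK2 − log₁₀([HCO3-]/[CO3²⁻])
log₁₀(51.3) = +1.710
pH = 9.30 − (+1.710) = 7.59

pH = 7.59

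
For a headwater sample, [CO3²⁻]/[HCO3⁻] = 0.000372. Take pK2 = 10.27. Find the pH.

From K2 = [H⁺][CO3²⁻]/[HCO3⁻]:  pH = pK2 + log₁₀([CO3²⁻]/[HCO3⁻])
log₁₀(0.000372) = -3.429
pH = 10.27 + (-3.429) = 6.84

pH = 6.84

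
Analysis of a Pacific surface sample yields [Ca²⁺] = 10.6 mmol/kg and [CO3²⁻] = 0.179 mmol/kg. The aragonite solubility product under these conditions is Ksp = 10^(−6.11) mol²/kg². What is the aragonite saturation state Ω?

Ksp = 10^(−6.11) = 7.762×10^-7
Ω = [Ca²⁺][CO3²⁻]/Ksp = (10.6×10^-3)(0.179×10^-3) / 7.762×10^-7 = 2.44

Ω = 2.44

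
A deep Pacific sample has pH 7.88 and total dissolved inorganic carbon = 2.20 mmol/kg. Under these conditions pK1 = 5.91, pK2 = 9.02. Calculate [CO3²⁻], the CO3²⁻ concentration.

[CO3²⁻] = 0.147 mmol/kg

α₂ = 1 / (1 + [H⁺]/K2 + [H⁺]²/(K1K2)) = 1 / (1 + 10^+1.14 + 10^-0.83)
   = 1 / (1 + 13.804 + 0.14791) = 1/14.952 = 0.06688
[CO3²⁻] = α₂ × DIC = 0.06688 × 2.20 = 0.147 mmol/kg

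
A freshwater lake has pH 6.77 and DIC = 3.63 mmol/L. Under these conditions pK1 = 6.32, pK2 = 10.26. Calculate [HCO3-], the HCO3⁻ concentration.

α₁ = 1 / (1 + [H⁺]/K1 + K2/[H⁺]) = 1 / (1 + 10^-0.45 + 10^-3.49)
   = 1 / (1 + 0.35481 + 0.00032359) = 1/1.3551 = 0.7379
[HCO3⁻] = α₁ × DIC = 0.7379 × 3.63 = 2.68 mmol/L

[HCO3⁻] = 2.68 mmol/L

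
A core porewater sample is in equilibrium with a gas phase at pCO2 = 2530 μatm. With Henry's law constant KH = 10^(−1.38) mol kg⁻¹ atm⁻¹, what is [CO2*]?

KH = 10^(−1.38) = 4.169×10^-2 mol kg⁻¹ atm⁻¹
[CO2*] = KH · pCO2 = 4.169×10^-2 × 2530×10^-6 atm = 1.05×10^-4 mol/kg

[CO2*] = 105 μmol/kg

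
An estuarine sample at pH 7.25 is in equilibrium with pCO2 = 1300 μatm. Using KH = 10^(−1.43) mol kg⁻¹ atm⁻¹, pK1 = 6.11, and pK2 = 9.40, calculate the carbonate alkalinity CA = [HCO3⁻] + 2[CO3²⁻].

[CO2*] = KH · pCO2 = 10^(−1.43) × 1300×10^-6 = 4.830×10^-5 mol/kg
α₀ = 1/(1 + K1/[H⁺] + K1K2/[H⁺]²) = 1/(1 + 10^+1.14 + 10^-1.01) = 0.06711
DIC = [CO2*]/α₀ = 4.830×10^-5 / 0.06711 = 0.7197 mmol/kg
CA = (α₁ + 2α₂)·DIC = (0.9263 + 2×0.006558) × 0.7197 = 0.676 mmol/kg

CA = 0.676 mmol/kg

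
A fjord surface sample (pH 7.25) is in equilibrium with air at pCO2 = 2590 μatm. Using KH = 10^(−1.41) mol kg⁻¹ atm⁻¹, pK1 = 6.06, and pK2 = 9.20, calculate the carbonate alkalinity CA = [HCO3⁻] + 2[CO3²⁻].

[CO2*] = KH · pCO2 = 10^(−1.41) × 2590×10^-6 = 1.008×10^-4 mol/kg
α₀ = 1/(1 + K1/[H⁺] + K1K2/[H⁺]²) = 1/(1 + 10^+1.19 + 10^-0.76) = 0.06002
DIC = [CO2*]/α₀ = 1.008×10^-4 / 0.06002 = 1.679 mmol/kg
CA = (α₁ + 2α₂)·DIC = (0.9296 + 2×0.01043) × 1.679 = 1.60 mmol/kg

CA = 1.60 mmol/kg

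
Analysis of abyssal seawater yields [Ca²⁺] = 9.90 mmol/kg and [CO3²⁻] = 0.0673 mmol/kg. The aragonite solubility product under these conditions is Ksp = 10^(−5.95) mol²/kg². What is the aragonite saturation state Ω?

Ksp = 10^(−5.95) = 1.122×10^-6
Ω = [Ca²⁺][CO3²⁻]/Ksp = (9.90×10^-3)(0.0673×10^-3) / 1.122×10^-6 = 0.594

Ω = 0.594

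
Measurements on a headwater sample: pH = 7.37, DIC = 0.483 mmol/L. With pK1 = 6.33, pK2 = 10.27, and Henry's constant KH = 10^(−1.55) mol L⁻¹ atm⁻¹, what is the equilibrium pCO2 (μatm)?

α₀ = 1 / (1 + K1/[H⁺] + K1K2/[H⁺]²) = 1 / (1 + 10^+1.04 + 10^-1.86)
   = 1 / (1 + 10.965 + 0.013804) = 1/11.979 = 0.08348
[CO2*] = α₀ × DIC = 0.08348 × 0.483 = 0.04032 mmol/L
pCO2 = [CO2*]/KH = 4.032×10^-5 / 2.818×10^-2 = 1430 μatm

pCO2 = 1430 μatm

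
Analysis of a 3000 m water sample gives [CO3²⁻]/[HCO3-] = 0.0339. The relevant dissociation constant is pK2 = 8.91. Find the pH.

pH = 7.44

From K2 = [H⁺][CO3²⁻]/[HCO3-]:  pH = pK2 + log₁₀([CO3²⁻]/[HCO3-])
log₁₀(0.0339) = -1.470
pH = 8.91 + (-1.470) = 7.44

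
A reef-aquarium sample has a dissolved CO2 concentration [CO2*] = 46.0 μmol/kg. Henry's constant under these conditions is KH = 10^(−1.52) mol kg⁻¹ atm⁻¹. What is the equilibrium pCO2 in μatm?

pCO2 = 1520 μatm

KH = 10^(−1.52) = 3.020×10^-2 mol kg⁻¹ atm⁻¹
pCO2 = [CO2*]/KH = 46.0×10^-6 / 3.020×10^-2 = 1.52×10^-3 atm = 1520 μatm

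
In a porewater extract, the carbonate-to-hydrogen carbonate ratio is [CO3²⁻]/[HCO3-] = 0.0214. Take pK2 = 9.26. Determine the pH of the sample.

From K2 = [H⁺][CO3²⁻]/[HCO3-]:  pH = pK2 + log₁₀([CO3²⁻]/[HCO3-])
log₁₀(0.0214) = -1.670
pH = 9.26 + (-1.670) = 7.59

pH = 7.59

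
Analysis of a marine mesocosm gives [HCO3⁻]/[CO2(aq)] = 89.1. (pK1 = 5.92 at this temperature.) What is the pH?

From K1 = [H⁺][HCO3⁻]/[CO2(aq)]:  pH = pK1 + log₁₀([HCO3⁻]/[CO2(aq)])
log₁₀(89.1) = +1.950
pH = 5.92 + (+1.950) = 7.87

pH = 7.87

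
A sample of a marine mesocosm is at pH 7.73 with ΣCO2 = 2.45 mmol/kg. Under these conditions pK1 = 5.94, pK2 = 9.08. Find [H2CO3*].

α₀ = 1 / (1 + K1/[H⁺] + K1K2/[H⁺]²) = 1 / (1 + 10^+1.79 + 10^+0.44)
   = 1 / (1 + 61.660 + 2.7542) = 1/65.414 = 0.01529
[CO2*] = α₀ × DIC = 0.01529 × 2.45 = 0.0375 mmol/kg

[CO2*] = 0.0375 mmol/kg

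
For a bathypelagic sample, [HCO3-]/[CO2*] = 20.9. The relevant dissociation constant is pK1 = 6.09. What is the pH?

From K1 = [H⁺][HCO3-]/[CO2*]:  pH = pK1 + log₁₀([HCO3-]/[CO2*])
log₁₀(20.9) = +1.320
pH = 6.09 + (+1.320) = 7.41

pH = 7.41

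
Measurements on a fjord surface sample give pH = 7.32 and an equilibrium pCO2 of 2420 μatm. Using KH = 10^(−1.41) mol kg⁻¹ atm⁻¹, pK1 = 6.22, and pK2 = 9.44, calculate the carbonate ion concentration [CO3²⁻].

[CO3²⁻] = 8.99 μmol/kg

[CO2*] = KH · pCO2 = 10^(−1.41) × 2420×10^-6 = 9.415×10^-5 mol/kg
α₀ = 1/(1 + K1/[H⁺] + K1K2/[H⁺]²) = 1/(1 + 10^+1.10 + 10^-1.02) = 0.07307
DIC = [CO2*]/α₀ = 9.415×10^-5 / 0.07307 = 1.288 mmol/kg
[CO3²⁻] = α₂·DIC; α₂ = 0.006979, so [CO3²⁻] = 0.006979 × 1.288 = 0.00899 mmol/kg = 8.99 μmol/kg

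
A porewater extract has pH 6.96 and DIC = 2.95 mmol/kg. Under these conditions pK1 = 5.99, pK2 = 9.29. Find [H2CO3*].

[CO2*] = 0.284 mmol/kg

α₀ = 1 / (1 + K1/[H⁺] + K1K2/[H⁺]²) = 1 / (1 + 10^+0.97 + 10^-1.36)
   = 1 / (1 + 9.3325 + 0.043652) = 1/10.376 = 0.09637
[CO2*] = α₀ × DIC = 0.09637 × 2.95 = 0.284 mmol/kg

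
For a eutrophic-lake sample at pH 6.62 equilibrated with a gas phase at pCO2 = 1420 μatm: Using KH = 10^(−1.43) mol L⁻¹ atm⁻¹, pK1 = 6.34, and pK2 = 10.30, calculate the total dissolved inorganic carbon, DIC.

[CO2*] = KH · pCO2 = 10^(−1.43) × 1420×10^-6 = 5.276×10^-5 mol/L
α₀ = 1/(1 + K1/[H⁺] + K1K2/[H⁺]²) = 1/(1 + 10^+0.28 + 10^-3.40) = 0.3441
DIC = [CO2*]/α₀ = 5.276×10^-5 / 0.3441 = 0.153 mmol/L

DIC = 0.153 mmol/L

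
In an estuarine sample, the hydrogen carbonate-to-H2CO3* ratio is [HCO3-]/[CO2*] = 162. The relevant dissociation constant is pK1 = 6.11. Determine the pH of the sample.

From K1 = [H⁺][HCO3-]/[CO2*]:  pH = pK1 + log₁₀([HCO3-]/[CO2*])
log₁₀(162) = +2.210
pH = 6.11 + (+2.210) = 8.32

pH = 8.32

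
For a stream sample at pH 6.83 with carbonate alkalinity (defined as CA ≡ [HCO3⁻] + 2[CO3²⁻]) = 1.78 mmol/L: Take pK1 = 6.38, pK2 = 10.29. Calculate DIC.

DIC = 2.41 mmol/L

CA = [HCO3⁻] + 2[CO3²⁻] = (α₁ + 2α₂)·DIC
At pH 6.83: [H⁺]/K1 = 10^-0.45 = 0.35481, K2/[H⁺] = 10^-3.46 = 0.00034674
α₁ = 1/(1 + 0.35481 + 0.00034674) = 1/1.3552 = 0.7379; α₂ = α₁·K2/[H⁺] = 0.0002559
α₁ + 2α₂ = 0.7384
DIC = CA / (α₁ + 2α₂) = 1.78 / 0.7384 = 2.41 mmol/L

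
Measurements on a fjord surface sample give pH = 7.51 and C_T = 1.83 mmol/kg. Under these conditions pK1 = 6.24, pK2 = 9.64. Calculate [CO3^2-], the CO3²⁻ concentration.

α₂ = 1 / (1 + [H⁺]/K2 + [H⁺]²/(K1K2)) = 1 / (1 + 10^+2.13 + 10^+0.86)
   = 1 / (1 + 134.90 + 7.2444) = 1/143.14 = 0.006986
[CO3²⁻] = α₂ × DIC = 0.006986 × 1.83 = 0.0128 mmol/kg = 12.8 μmol/kg

[CO3²⁻] = 12.8 μmol/kg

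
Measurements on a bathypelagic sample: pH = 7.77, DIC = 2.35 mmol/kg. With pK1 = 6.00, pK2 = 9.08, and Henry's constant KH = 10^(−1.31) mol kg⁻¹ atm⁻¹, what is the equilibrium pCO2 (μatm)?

pCO2 = 764 μatm

α₀ = 1 / (1 + K1/[H⁺] + K1K2/[H⁺]²) = 1 / (1 + 10^+1.77 + 10^+0.46)
   = 1 / (1 + 58.884 + 2.8840) = 1/62.768 = 0.01593
[CO2*] = α₀ × DIC = 0.01593 × 2.35 = 0.03744 mmol/kg
pCO2 = [CO2*]/KH = 3.744×10^-5 / 4.898×10^-2 = 764 μatm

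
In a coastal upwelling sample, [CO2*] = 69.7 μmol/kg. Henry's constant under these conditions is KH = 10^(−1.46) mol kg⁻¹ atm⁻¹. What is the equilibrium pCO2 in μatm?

KH = 10^(−1.46) = 3.467×10^-2 mol kg⁻¹ atm⁻¹
pCO2 = [CO2*]/KH = 69.7×10^-6 / 3.467×10^-2 = 2.01×10^-3 atm = 2010 μatm

pCO2 = 2010 μatm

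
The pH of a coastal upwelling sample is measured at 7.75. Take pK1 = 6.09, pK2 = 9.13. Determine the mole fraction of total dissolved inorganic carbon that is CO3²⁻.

α₂ = 0.0392

α₂ = 1 / (1 + [H⁺]/K2 + [H⁺]²/(K1K2)) = 1 / (1 + 10^+1.38 + 10^-0.28)
   = 1 / (1 + 23.988 + 0.52481) = 1/25.513 = 0.03920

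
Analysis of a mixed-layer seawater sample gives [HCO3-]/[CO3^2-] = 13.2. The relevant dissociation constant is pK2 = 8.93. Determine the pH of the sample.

pH = 7.81

From K2 = [H⁺][CO3^2-]/[HCO3-]:  pH = pK2 − log₁₀([HCO3-]/[CO3^2-])
log₁₀(13.2) = +1.121
pH = 8.93 − (+1.121) = 7.81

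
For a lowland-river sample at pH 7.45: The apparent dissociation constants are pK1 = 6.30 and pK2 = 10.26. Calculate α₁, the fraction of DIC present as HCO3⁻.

α₁ = 1 / (1 + [H⁺]/K1 + K2/[H⁺]) = 1 / (1 + 10^-1.15 + 10^-2.81)
   = 1 / (1 + 0.070795 + 0.0015488) = 1/1.0723 = 0.9325

α₁ = 0.933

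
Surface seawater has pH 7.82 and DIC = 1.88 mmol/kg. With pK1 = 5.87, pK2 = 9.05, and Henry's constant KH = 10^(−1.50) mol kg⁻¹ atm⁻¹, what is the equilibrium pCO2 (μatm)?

pCO2 = 623 μatm

α₀ = 1 / (1 + K1/[H⁺] + K1K2/[H⁺]²) = 1 / (1 + 10^+1.95 + 10^+0.72)
   = 1 / (1 + 89.125 + 5.2481) = 1/95.373 = 0.01049
[CO2*] = α₀ × DIC = 0.01049 × 1.88 = 0.01971 mmol/kg = 19.71 μmol/kg
pCO2 = [CO2*]/KH = 1.971×10^-5 / 3.162×10^-2 = 623 μatm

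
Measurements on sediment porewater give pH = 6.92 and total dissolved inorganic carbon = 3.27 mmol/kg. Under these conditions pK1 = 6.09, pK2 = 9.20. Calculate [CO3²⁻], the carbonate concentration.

[CO3²⁻] = 14.9 μmol/kg

α₂ = 1 / (1 + [H⁺]/K2 + [H⁺]²/(K1K2)) = 1 / (1 + 10^+2.28 + 10^+1.45)
   = 1 / (1 + 190.55 + 28.184) = 1/219.73 = 0.004551
[CO3²⁻] = α₂ × DIC = 0.004551 × 3.27 = 0.0149 mmol/kg = 14.9 μmol/kg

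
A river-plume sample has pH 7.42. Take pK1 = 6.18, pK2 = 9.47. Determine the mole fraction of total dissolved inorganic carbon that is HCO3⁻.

α₁ = 1 / (1 + [H⁺]/K1 + K2/[H⁺]) = 1 / (1 + 10^-1.24 + 10^-2.05)
   = 1 / (1 + 0.057544 + 0.0089125) = 1/1.0665 = 0.9377

α₁ = 0.938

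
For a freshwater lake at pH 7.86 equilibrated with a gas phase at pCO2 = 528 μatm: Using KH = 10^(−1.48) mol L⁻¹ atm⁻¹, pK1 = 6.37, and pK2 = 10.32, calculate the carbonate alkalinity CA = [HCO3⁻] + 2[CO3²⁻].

CA = 0.544 mmol/L

[CO2*] = KH · pCO2 = 10^(−1.48) × 528×10^-6 = 1.748×10^-5 mol/L
α₀ = 1/(1 + K1/[H⁺] + K1K2/[H⁺]²) = 1/(1 + 10^+1.49 + 10^-0.97) = 0.03124
DIC = [CO2*]/α₀ = 1.748×10^-5 / 0.03124 = 0.5597 mmol/L
CA = (α₁ + 2α₂)·DIC = (0.9654 + 2×0.003347) × 0.5597 = 0.544 mmol/L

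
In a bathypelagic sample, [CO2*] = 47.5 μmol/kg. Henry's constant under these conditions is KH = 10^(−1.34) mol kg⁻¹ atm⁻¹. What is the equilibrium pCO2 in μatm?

KH = 10^(−1.34) = 4.571×10^-2 mol kg⁻¹ atm⁻¹
pCO2 = [CO2*]/KH = 47.5×10^-6 / 4.571×10^-2 = 1.04×10^-3 atm = 1040 μatm

pCO2 = 1040 μatm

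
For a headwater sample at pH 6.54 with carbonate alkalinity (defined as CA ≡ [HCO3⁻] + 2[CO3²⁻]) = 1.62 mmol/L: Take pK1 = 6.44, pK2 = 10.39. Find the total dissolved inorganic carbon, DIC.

CA = [HCO3⁻] + 2[CO3²⁻] = (α₁ + 2α₂)·DIC
At pH 6.54: [H⁺]/K1 = 10^-0.10 = 0.79433, K2/[H⁺] = 10^-3.85 = 0.00014125
α₁ = 1/(1 + 0.79433 + 0.00014125) = 1/1.7945 = 0.5573; α₂ = α₁·K2/[H⁺] = 7.872×10^-5
α₁ + 2α₂ = 0.5574
DIC = CA / (α₁ + 2α₂) = 1.62 / 0.5574 = 2.91 mmol/L

DIC = 2.91 mmol/L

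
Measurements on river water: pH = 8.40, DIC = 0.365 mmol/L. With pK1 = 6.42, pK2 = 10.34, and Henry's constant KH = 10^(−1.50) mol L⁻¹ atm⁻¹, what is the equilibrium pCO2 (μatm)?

α₀ = 1 / (1 + K1/[H⁺] + K1K2/[H⁺]²) = 1 / (1 + 10^+1.98 + 10^+0.04)
   = 1 / (1 + 95.499 + 1.0965) = 1/97.596 = 0.01025
[CO2*] = α₀ × DIC = 0.01025 × 0.365 = 0.003740 mmol/L = 3.740 μmol/L
pCO2 = [CO2*]/KH = 3.740×10^-6 / 3.162×10^-2 = 118 μatm

pCO2 = 118 μatm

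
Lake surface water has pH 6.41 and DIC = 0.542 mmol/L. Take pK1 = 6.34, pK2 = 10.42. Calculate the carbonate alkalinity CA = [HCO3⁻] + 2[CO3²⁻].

CA = [HCO3⁻] + 2[CO3²⁻] = (α₁ + 2α₂)·DIC
At pH 6.41: [H⁺]/K1 = 10^-0.07 = 0.85114, K2/[H⁺] = 10^-4.01 = 9.7724×10^-5
α₁ = 1/(1 + 0.85114 + 9.7724×10^-5) = 1/1.8512 = 0.5402; α₂ = α₁·K2/[H⁺] = 5.279×10^-5
α₁ + 2α₂ = 0.5403
CA = 0.5403 × 0.542 = 0.293 mmol/L

CA = 0.293 mmol/L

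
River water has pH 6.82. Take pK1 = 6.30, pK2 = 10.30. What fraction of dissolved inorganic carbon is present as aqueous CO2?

α₀ = 0.232

α₀ = 1 / (1 + K1/[H⁺] + K1K2/[H⁺]²) = 1 / (1 + 10^+0.52 + 10^-2.96)
   = 1 / (1 + 3.3113 + 0.0010965) = 1/4.3124 = 0.2319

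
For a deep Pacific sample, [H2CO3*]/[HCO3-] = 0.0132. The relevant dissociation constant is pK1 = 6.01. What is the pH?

From K1 = [H⁺][HCO3-]/[H2CO3*]:  pH = pK1 − log₁₀([H2CO3*]/[HCO3-])
log₁₀(0.0132) = -1.879
pH = 6.01 − (-1.879) = 7.89

pH = 7.89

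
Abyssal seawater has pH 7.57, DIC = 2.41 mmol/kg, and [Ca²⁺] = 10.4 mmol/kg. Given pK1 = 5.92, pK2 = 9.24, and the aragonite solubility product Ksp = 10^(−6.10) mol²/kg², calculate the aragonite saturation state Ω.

α₂ = 1 / (1 + [H⁺]/K2 + [H⁺]²/(K1K2)) = 1 / (1 + 10^+1.67 + 10^+0.02)
   = 1 / (1 + 46.774 + 1.0471) = 1/48.821 = 0.02048
[CO3²⁻] = α₂ × DIC = 0.02048 × 2.41 = 0.04936 mmol/kg
Ksp = 10^(−6.10) = 7.943×10^-7
Ω = [Ca²⁺][CO3²⁻]/Ksp = (10.4×10^-3)(4.936×10^-5) / 7.943×10^-7 = 0.646

Ω = 0.646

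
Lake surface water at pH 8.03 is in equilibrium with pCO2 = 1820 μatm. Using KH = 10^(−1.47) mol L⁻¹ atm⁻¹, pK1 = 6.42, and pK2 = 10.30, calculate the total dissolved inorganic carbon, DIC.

DIC = 2.59 mmol/L

[CO2*] = KH · pCO2 = 10^(−1.47) × 1820×10^-6 = 6.167×10^-5 mol/L
α₀ = 1/(1 + K1/[H⁺] + K1K2/[H⁺]²) = 1/(1 + 10^+1.61 + 10^-0.66) = 0.02383
DIC = [CO2*]/α₀ = 6.167×10^-5 / 0.02383 = 2.59 mmol/L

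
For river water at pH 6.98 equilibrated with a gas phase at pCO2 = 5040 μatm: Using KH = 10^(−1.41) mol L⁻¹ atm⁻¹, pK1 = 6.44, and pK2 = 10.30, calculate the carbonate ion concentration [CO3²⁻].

[CO3²⁻] = 0.325 μmol/L

[CO2*] = KH · pCO2 = 10^(−1.41) × 5040×10^-6 = 1.961×10^-4 mol/L
α₀ = 1/(1 + K1/[H⁺] + K1K2/[H⁺]²) = 1/(1 + 10^+0.54 + 10^-2.78) = 0.2238
DIC = [CO2*]/α₀ = 1.961×10^-4 / 0.2238 = 0.8763 mmol/L
[CO3²⁻] = α₂·DIC; α₂ = 0.0003714, so [CO3²⁻] = 0.0003714 × 0.8763 = 0.000325 mmol/L = 0.325 μmol/L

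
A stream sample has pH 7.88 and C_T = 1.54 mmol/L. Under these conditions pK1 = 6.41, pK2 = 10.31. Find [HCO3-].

α₁ = 1 / (1 + [H⁺]/K1 + K2/[H⁺]) = 1 / (1 + 10^-1.47 + 10^-2.43)
   = 1 / (1 + 0.033884 + 0.0037154) = 1/1.0376 = 0.9638
[HCO3⁻] = α₁ × DIC = 0.9638 × 1.54 = 1.48 mmol/L

[HCO3⁻] = 1.48 mmol/L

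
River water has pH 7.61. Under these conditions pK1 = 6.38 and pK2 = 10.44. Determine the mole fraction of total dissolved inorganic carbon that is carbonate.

α₂ = 0.00139

α₂ = 1 / (1 + [H⁺]/K2 + [H⁺]²/(K1K2)) = 1 / (1 + 10^+2.83 + 10^+1.60)
   = 1 / (1 + 676.08 + 39.811) = 1/716.89 = 0.001395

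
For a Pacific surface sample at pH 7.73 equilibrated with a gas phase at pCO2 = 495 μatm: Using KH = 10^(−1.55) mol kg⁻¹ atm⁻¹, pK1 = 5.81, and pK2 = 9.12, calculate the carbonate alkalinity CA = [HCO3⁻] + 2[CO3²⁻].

[CO2*] = KH · pCO2 = 10^(−1.55) × 495×10^-6 = 1.395×10^-5 mol/kg
α₀ = 1/(1 + K1/[H⁺] + K1K2/[H⁺]²) = 1/(1 + 10^+1.92 + 10^+0.53) = 0.01142
DIC = [CO2*]/α₀ = 1.395×10^-5 / 0.01142 = 1.222 mmol/kg
CA = (α₁ + 2α₂)·DIC = (0.9499 + 2×0.03870) × 1.222 = 1.25 mmol/kg

CA = 1.25 mmol/kg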